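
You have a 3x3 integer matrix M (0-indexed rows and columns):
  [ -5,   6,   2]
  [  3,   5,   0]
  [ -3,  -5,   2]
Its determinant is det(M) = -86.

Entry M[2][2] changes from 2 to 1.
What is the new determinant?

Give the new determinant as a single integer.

det is linear in row 2: changing M[2][2] by delta changes det by delta * cofactor(2,2).
Cofactor C_22 = (-1)^(2+2) * minor(2,2) = -43
Entry delta = 1 - 2 = -1
Det delta = -1 * -43 = 43
New det = -86 + 43 = -43

Answer: -43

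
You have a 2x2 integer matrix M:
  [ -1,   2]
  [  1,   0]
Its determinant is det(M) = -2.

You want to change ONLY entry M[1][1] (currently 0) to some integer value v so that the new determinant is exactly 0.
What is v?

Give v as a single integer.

Answer: -2

Derivation:
det is linear in entry M[1][1]: det = old_det + (v - 0) * C_11
Cofactor C_11 = -1
Want det = 0: -2 + (v - 0) * -1 = 0
  (v - 0) = 2 / -1 = -2
  v = 0 + (-2) = -2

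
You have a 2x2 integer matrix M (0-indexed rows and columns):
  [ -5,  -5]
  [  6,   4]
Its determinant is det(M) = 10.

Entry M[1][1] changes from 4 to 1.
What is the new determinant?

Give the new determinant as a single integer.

Answer: 25

Derivation:
det is linear in row 1: changing M[1][1] by delta changes det by delta * cofactor(1,1).
Cofactor C_11 = (-1)^(1+1) * minor(1,1) = -5
Entry delta = 1 - 4 = -3
Det delta = -3 * -5 = 15
New det = 10 + 15 = 25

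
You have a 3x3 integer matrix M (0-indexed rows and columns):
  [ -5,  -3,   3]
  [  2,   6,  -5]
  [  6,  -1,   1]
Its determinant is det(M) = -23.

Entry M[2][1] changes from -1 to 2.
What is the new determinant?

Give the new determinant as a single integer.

Answer: -80

Derivation:
det is linear in row 2: changing M[2][1] by delta changes det by delta * cofactor(2,1).
Cofactor C_21 = (-1)^(2+1) * minor(2,1) = -19
Entry delta = 2 - -1 = 3
Det delta = 3 * -19 = -57
New det = -23 + -57 = -80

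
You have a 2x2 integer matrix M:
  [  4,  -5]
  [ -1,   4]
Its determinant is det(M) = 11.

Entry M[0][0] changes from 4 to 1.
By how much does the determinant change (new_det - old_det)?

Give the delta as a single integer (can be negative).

Cofactor C_00 = 4
Entry delta = 1 - 4 = -3
Det delta = entry_delta * cofactor = -3 * 4 = -12

Answer: -12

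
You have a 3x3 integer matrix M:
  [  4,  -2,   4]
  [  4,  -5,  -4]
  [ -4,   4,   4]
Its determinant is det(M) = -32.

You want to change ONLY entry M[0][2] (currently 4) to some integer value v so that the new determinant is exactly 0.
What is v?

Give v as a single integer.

det is linear in entry M[0][2]: det = old_det + (v - 4) * C_02
Cofactor C_02 = -4
Want det = 0: -32 + (v - 4) * -4 = 0
  (v - 4) = 32 / -4 = -8
  v = 4 + (-8) = -4

Answer: -4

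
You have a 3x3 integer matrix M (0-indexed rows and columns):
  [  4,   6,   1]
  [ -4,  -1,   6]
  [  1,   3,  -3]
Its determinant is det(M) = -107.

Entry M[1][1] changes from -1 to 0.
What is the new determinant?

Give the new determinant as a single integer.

Answer: -120

Derivation:
det is linear in row 1: changing M[1][1] by delta changes det by delta * cofactor(1,1).
Cofactor C_11 = (-1)^(1+1) * minor(1,1) = -13
Entry delta = 0 - -1 = 1
Det delta = 1 * -13 = -13
New det = -107 + -13 = -120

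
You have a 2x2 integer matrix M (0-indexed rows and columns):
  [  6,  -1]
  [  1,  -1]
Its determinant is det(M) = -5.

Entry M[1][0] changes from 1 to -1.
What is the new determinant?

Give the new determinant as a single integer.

det is linear in row 1: changing M[1][0] by delta changes det by delta * cofactor(1,0).
Cofactor C_10 = (-1)^(1+0) * minor(1,0) = 1
Entry delta = -1 - 1 = -2
Det delta = -2 * 1 = -2
New det = -5 + -2 = -7

Answer: -7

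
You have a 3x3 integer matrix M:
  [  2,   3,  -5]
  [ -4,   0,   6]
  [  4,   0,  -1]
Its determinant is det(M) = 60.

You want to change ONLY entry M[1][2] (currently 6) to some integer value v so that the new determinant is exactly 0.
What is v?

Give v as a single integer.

Answer: 1

Derivation:
det is linear in entry M[1][2]: det = old_det + (v - 6) * C_12
Cofactor C_12 = 12
Want det = 0: 60 + (v - 6) * 12 = 0
  (v - 6) = -60 / 12 = -5
  v = 6 + (-5) = 1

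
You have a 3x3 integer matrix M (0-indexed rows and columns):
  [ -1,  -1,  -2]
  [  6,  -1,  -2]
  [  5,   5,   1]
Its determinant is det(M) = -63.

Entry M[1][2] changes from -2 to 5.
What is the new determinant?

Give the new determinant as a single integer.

Answer: -63

Derivation:
det is linear in row 1: changing M[1][2] by delta changes det by delta * cofactor(1,2).
Cofactor C_12 = (-1)^(1+2) * minor(1,2) = 0
Entry delta = 5 - -2 = 7
Det delta = 7 * 0 = 0
New det = -63 + 0 = -63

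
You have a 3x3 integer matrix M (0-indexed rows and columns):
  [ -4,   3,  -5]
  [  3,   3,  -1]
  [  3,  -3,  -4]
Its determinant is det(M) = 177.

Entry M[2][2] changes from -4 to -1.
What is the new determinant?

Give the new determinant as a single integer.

Answer: 114

Derivation:
det is linear in row 2: changing M[2][2] by delta changes det by delta * cofactor(2,2).
Cofactor C_22 = (-1)^(2+2) * minor(2,2) = -21
Entry delta = -1 - -4 = 3
Det delta = 3 * -21 = -63
New det = 177 + -63 = 114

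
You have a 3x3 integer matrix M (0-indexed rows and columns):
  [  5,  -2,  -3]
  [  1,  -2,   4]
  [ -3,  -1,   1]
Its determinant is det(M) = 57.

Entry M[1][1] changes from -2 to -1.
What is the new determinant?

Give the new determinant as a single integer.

Answer: 53

Derivation:
det is linear in row 1: changing M[1][1] by delta changes det by delta * cofactor(1,1).
Cofactor C_11 = (-1)^(1+1) * minor(1,1) = -4
Entry delta = -1 - -2 = 1
Det delta = 1 * -4 = -4
New det = 57 + -4 = 53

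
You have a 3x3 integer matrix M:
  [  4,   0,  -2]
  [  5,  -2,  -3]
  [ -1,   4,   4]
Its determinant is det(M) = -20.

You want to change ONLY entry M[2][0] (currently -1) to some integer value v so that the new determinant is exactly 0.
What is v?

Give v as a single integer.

det is linear in entry M[2][0]: det = old_det + (v - -1) * C_20
Cofactor C_20 = -4
Want det = 0: -20 + (v - -1) * -4 = 0
  (v - -1) = 20 / -4 = -5
  v = -1 + (-5) = -6

Answer: -6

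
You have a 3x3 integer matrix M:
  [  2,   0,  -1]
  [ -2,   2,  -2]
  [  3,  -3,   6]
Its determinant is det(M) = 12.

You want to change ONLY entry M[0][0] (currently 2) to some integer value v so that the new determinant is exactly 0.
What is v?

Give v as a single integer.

det is linear in entry M[0][0]: det = old_det + (v - 2) * C_00
Cofactor C_00 = 6
Want det = 0: 12 + (v - 2) * 6 = 0
  (v - 2) = -12 / 6 = -2
  v = 2 + (-2) = 0

Answer: 0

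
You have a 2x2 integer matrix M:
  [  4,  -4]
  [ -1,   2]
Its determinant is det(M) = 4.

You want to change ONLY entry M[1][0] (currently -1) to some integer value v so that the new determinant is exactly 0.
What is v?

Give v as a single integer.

Answer: -2

Derivation:
det is linear in entry M[1][0]: det = old_det + (v - -1) * C_10
Cofactor C_10 = 4
Want det = 0: 4 + (v - -1) * 4 = 0
  (v - -1) = -4 / 4 = -1
  v = -1 + (-1) = -2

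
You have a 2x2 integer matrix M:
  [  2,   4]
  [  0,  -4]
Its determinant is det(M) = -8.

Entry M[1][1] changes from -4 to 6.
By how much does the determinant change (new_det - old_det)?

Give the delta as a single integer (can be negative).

Answer: 20

Derivation:
Cofactor C_11 = 2
Entry delta = 6 - -4 = 10
Det delta = entry_delta * cofactor = 10 * 2 = 20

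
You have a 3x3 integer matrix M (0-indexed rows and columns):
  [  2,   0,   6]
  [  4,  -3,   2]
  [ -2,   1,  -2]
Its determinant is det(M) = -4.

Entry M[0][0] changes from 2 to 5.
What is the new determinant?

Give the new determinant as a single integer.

Answer: 8

Derivation:
det is linear in row 0: changing M[0][0] by delta changes det by delta * cofactor(0,0).
Cofactor C_00 = (-1)^(0+0) * minor(0,0) = 4
Entry delta = 5 - 2 = 3
Det delta = 3 * 4 = 12
New det = -4 + 12 = 8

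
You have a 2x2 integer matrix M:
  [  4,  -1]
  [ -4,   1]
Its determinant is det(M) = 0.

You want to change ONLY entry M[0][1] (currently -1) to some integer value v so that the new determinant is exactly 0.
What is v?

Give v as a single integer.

det is linear in entry M[0][1]: det = old_det + (v - -1) * C_01
Cofactor C_01 = 4
Want det = 0: 0 + (v - -1) * 4 = 0
  (v - -1) = 0 / 4 = 0
  v = -1 + (0) = -1

Answer: -1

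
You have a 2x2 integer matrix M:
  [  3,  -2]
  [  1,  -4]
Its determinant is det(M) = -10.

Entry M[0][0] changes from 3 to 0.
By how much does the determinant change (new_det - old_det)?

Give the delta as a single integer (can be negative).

Cofactor C_00 = -4
Entry delta = 0 - 3 = -3
Det delta = entry_delta * cofactor = -3 * -4 = 12

Answer: 12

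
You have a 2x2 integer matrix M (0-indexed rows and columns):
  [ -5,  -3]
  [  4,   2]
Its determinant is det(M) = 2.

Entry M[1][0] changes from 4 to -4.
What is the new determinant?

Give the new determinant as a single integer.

det is linear in row 1: changing M[1][0] by delta changes det by delta * cofactor(1,0).
Cofactor C_10 = (-1)^(1+0) * minor(1,0) = 3
Entry delta = -4 - 4 = -8
Det delta = -8 * 3 = -24
New det = 2 + -24 = -22

Answer: -22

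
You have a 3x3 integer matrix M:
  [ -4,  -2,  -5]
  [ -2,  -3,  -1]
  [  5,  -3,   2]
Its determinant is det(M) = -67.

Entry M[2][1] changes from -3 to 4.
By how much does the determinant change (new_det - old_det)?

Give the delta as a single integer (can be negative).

Cofactor C_21 = 6
Entry delta = 4 - -3 = 7
Det delta = entry_delta * cofactor = 7 * 6 = 42

Answer: 42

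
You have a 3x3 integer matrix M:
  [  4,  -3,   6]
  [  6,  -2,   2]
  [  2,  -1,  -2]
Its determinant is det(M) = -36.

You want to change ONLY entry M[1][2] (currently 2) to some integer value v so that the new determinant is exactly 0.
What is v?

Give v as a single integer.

Answer: -16

Derivation:
det is linear in entry M[1][2]: det = old_det + (v - 2) * C_12
Cofactor C_12 = -2
Want det = 0: -36 + (v - 2) * -2 = 0
  (v - 2) = 36 / -2 = -18
  v = 2 + (-18) = -16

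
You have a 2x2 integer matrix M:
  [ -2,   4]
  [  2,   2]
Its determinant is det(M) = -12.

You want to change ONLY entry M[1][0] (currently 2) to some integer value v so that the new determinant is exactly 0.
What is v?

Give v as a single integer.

det is linear in entry M[1][0]: det = old_det + (v - 2) * C_10
Cofactor C_10 = -4
Want det = 0: -12 + (v - 2) * -4 = 0
  (v - 2) = 12 / -4 = -3
  v = 2 + (-3) = -1

Answer: -1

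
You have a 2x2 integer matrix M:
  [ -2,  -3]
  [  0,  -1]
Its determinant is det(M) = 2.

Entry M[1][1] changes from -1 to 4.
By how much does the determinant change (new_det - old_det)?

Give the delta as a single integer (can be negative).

Cofactor C_11 = -2
Entry delta = 4 - -1 = 5
Det delta = entry_delta * cofactor = 5 * -2 = -10

Answer: -10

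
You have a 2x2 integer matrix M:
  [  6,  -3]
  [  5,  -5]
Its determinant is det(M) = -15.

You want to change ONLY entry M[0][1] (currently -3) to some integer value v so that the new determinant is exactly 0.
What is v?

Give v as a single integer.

Answer: -6

Derivation:
det is linear in entry M[0][1]: det = old_det + (v - -3) * C_01
Cofactor C_01 = -5
Want det = 0: -15 + (v - -3) * -5 = 0
  (v - -3) = 15 / -5 = -3
  v = -3 + (-3) = -6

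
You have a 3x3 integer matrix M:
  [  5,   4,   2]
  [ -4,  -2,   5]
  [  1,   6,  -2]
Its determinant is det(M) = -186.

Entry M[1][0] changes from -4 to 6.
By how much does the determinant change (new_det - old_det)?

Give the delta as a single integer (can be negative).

Cofactor C_10 = 20
Entry delta = 6 - -4 = 10
Det delta = entry_delta * cofactor = 10 * 20 = 200

Answer: 200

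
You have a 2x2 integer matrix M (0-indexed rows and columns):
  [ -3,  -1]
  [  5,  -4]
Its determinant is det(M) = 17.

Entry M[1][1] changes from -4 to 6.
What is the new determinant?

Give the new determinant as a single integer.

det is linear in row 1: changing M[1][1] by delta changes det by delta * cofactor(1,1).
Cofactor C_11 = (-1)^(1+1) * minor(1,1) = -3
Entry delta = 6 - -4 = 10
Det delta = 10 * -3 = -30
New det = 17 + -30 = -13

Answer: -13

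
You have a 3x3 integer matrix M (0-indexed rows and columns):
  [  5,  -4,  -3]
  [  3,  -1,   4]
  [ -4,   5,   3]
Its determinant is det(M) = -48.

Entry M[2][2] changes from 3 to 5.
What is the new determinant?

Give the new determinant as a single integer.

Answer: -34

Derivation:
det is linear in row 2: changing M[2][2] by delta changes det by delta * cofactor(2,2).
Cofactor C_22 = (-1)^(2+2) * minor(2,2) = 7
Entry delta = 5 - 3 = 2
Det delta = 2 * 7 = 14
New det = -48 + 14 = -34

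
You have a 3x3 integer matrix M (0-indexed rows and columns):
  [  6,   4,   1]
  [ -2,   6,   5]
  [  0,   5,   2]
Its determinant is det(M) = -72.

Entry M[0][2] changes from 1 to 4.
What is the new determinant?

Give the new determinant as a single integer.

det is linear in row 0: changing M[0][2] by delta changes det by delta * cofactor(0,2).
Cofactor C_02 = (-1)^(0+2) * minor(0,2) = -10
Entry delta = 4 - 1 = 3
Det delta = 3 * -10 = -30
New det = -72 + -30 = -102

Answer: -102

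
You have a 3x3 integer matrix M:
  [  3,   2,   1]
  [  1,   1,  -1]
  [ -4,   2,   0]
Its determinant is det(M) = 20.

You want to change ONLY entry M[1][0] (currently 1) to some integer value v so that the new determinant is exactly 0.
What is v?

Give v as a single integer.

det is linear in entry M[1][0]: det = old_det + (v - 1) * C_10
Cofactor C_10 = 2
Want det = 0: 20 + (v - 1) * 2 = 0
  (v - 1) = -20 / 2 = -10
  v = 1 + (-10) = -9

Answer: -9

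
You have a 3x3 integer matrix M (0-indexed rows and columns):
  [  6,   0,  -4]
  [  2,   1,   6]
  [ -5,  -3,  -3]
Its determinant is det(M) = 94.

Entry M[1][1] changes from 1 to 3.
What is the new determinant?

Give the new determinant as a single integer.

Answer: 18

Derivation:
det is linear in row 1: changing M[1][1] by delta changes det by delta * cofactor(1,1).
Cofactor C_11 = (-1)^(1+1) * minor(1,1) = -38
Entry delta = 3 - 1 = 2
Det delta = 2 * -38 = -76
New det = 94 + -76 = 18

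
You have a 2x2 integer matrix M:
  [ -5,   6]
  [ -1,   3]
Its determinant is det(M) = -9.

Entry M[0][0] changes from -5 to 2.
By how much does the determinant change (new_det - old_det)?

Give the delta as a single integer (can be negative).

Cofactor C_00 = 3
Entry delta = 2 - -5 = 7
Det delta = entry_delta * cofactor = 7 * 3 = 21

Answer: 21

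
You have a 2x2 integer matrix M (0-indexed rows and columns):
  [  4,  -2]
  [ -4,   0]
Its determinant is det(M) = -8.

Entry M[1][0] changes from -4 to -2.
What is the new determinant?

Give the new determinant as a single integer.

Answer: -4

Derivation:
det is linear in row 1: changing M[1][0] by delta changes det by delta * cofactor(1,0).
Cofactor C_10 = (-1)^(1+0) * minor(1,0) = 2
Entry delta = -2 - -4 = 2
Det delta = 2 * 2 = 4
New det = -8 + 4 = -4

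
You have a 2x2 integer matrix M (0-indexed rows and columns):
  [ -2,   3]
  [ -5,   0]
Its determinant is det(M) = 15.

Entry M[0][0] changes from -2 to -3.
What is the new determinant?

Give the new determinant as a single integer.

det is linear in row 0: changing M[0][0] by delta changes det by delta * cofactor(0,0).
Cofactor C_00 = (-1)^(0+0) * minor(0,0) = 0
Entry delta = -3 - -2 = -1
Det delta = -1 * 0 = 0
New det = 15 + 0 = 15

Answer: 15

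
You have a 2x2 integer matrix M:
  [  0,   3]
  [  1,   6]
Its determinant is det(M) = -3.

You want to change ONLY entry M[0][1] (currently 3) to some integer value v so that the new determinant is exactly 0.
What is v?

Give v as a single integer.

det is linear in entry M[0][1]: det = old_det + (v - 3) * C_01
Cofactor C_01 = -1
Want det = 0: -3 + (v - 3) * -1 = 0
  (v - 3) = 3 / -1 = -3
  v = 3 + (-3) = 0

Answer: 0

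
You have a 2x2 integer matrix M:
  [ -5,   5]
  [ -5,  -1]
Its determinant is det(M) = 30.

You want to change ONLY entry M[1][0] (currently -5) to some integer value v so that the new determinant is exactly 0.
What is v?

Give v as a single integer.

det is linear in entry M[1][0]: det = old_det + (v - -5) * C_10
Cofactor C_10 = -5
Want det = 0: 30 + (v - -5) * -5 = 0
  (v - -5) = -30 / -5 = 6
  v = -5 + (6) = 1

Answer: 1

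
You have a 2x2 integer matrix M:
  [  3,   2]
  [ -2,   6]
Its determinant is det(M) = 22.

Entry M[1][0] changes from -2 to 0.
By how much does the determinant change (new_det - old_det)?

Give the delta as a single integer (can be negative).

Answer: -4

Derivation:
Cofactor C_10 = -2
Entry delta = 0 - -2 = 2
Det delta = entry_delta * cofactor = 2 * -2 = -4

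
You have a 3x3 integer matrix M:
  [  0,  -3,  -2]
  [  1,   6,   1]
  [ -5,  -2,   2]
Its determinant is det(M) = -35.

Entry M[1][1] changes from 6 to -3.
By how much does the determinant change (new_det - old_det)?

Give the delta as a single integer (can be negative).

Cofactor C_11 = -10
Entry delta = -3 - 6 = -9
Det delta = entry_delta * cofactor = -9 * -10 = 90

Answer: 90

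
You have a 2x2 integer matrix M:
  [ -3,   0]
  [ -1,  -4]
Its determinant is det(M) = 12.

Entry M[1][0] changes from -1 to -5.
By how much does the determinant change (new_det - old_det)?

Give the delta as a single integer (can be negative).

Answer: 0

Derivation:
Cofactor C_10 = 0
Entry delta = -5 - -1 = -4
Det delta = entry_delta * cofactor = -4 * 0 = 0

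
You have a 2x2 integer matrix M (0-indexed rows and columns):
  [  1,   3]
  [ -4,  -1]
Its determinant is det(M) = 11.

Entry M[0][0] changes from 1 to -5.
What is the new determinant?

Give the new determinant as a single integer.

Answer: 17

Derivation:
det is linear in row 0: changing M[0][0] by delta changes det by delta * cofactor(0,0).
Cofactor C_00 = (-1)^(0+0) * minor(0,0) = -1
Entry delta = -5 - 1 = -6
Det delta = -6 * -1 = 6
New det = 11 + 6 = 17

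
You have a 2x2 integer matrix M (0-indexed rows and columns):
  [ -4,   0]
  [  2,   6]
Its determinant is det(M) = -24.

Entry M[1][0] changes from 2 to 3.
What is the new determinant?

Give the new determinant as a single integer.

Answer: -24

Derivation:
det is linear in row 1: changing M[1][0] by delta changes det by delta * cofactor(1,0).
Cofactor C_10 = (-1)^(1+0) * minor(1,0) = 0
Entry delta = 3 - 2 = 1
Det delta = 1 * 0 = 0
New det = -24 + 0 = -24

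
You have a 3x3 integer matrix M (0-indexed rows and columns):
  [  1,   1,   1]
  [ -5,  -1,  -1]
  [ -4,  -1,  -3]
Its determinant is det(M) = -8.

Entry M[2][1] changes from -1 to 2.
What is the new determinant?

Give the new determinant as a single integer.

Answer: -20

Derivation:
det is linear in row 2: changing M[2][1] by delta changes det by delta * cofactor(2,1).
Cofactor C_21 = (-1)^(2+1) * minor(2,1) = -4
Entry delta = 2 - -1 = 3
Det delta = 3 * -4 = -12
New det = -8 + -12 = -20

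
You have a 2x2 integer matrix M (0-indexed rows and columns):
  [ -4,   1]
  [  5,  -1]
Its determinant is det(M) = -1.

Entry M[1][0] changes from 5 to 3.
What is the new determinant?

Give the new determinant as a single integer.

det is linear in row 1: changing M[1][0] by delta changes det by delta * cofactor(1,0).
Cofactor C_10 = (-1)^(1+0) * minor(1,0) = -1
Entry delta = 3 - 5 = -2
Det delta = -2 * -1 = 2
New det = -1 + 2 = 1

Answer: 1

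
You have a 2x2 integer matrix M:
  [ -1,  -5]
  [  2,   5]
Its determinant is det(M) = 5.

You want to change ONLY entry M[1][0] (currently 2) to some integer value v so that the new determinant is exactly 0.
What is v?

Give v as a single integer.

Answer: 1

Derivation:
det is linear in entry M[1][0]: det = old_det + (v - 2) * C_10
Cofactor C_10 = 5
Want det = 0: 5 + (v - 2) * 5 = 0
  (v - 2) = -5 / 5 = -1
  v = 2 + (-1) = 1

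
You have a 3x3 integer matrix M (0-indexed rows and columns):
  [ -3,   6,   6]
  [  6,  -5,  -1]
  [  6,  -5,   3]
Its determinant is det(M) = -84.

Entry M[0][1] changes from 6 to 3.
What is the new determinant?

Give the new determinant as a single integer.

Answer: -12

Derivation:
det is linear in row 0: changing M[0][1] by delta changes det by delta * cofactor(0,1).
Cofactor C_01 = (-1)^(0+1) * minor(0,1) = -24
Entry delta = 3 - 6 = -3
Det delta = -3 * -24 = 72
New det = -84 + 72 = -12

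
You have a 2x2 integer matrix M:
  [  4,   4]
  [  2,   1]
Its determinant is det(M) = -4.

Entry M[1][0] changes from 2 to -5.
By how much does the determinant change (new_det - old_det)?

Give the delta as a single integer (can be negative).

Answer: 28

Derivation:
Cofactor C_10 = -4
Entry delta = -5 - 2 = -7
Det delta = entry_delta * cofactor = -7 * -4 = 28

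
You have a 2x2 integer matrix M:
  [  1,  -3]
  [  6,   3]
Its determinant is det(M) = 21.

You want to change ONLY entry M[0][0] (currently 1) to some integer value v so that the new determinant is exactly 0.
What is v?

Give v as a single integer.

Answer: -6

Derivation:
det is linear in entry M[0][0]: det = old_det + (v - 1) * C_00
Cofactor C_00 = 3
Want det = 0: 21 + (v - 1) * 3 = 0
  (v - 1) = -21 / 3 = -7
  v = 1 + (-7) = -6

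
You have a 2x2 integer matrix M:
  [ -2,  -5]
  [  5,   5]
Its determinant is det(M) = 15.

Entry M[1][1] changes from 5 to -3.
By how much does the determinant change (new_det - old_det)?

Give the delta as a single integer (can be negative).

Cofactor C_11 = -2
Entry delta = -3 - 5 = -8
Det delta = entry_delta * cofactor = -8 * -2 = 16

Answer: 16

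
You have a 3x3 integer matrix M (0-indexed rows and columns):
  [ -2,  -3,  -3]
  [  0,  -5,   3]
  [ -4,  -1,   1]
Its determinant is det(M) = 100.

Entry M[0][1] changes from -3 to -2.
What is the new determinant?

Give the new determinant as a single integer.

det is linear in row 0: changing M[0][1] by delta changes det by delta * cofactor(0,1).
Cofactor C_01 = (-1)^(0+1) * minor(0,1) = -12
Entry delta = -2 - -3 = 1
Det delta = 1 * -12 = -12
New det = 100 + -12 = 88

Answer: 88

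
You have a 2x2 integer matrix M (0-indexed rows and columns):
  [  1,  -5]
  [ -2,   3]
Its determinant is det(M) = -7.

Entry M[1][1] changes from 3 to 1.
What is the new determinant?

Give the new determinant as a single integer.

det is linear in row 1: changing M[1][1] by delta changes det by delta * cofactor(1,1).
Cofactor C_11 = (-1)^(1+1) * minor(1,1) = 1
Entry delta = 1 - 3 = -2
Det delta = -2 * 1 = -2
New det = -7 + -2 = -9

Answer: -9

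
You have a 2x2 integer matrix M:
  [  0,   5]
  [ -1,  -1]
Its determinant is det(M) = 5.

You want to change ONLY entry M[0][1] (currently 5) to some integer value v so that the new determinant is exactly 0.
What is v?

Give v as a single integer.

det is linear in entry M[0][1]: det = old_det + (v - 5) * C_01
Cofactor C_01 = 1
Want det = 0: 5 + (v - 5) * 1 = 0
  (v - 5) = -5 / 1 = -5
  v = 5 + (-5) = 0

Answer: 0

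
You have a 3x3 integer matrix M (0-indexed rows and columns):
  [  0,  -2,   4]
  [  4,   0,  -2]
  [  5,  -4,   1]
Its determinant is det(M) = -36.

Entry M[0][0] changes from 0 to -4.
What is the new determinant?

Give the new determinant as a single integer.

det is linear in row 0: changing M[0][0] by delta changes det by delta * cofactor(0,0).
Cofactor C_00 = (-1)^(0+0) * minor(0,0) = -8
Entry delta = -4 - 0 = -4
Det delta = -4 * -8 = 32
New det = -36 + 32 = -4

Answer: -4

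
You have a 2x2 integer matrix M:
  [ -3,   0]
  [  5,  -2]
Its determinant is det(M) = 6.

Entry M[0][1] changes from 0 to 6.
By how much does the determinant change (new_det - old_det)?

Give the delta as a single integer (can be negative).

Cofactor C_01 = -5
Entry delta = 6 - 0 = 6
Det delta = entry_delta * cofactor = 6 * -5 = -30

Answer: -30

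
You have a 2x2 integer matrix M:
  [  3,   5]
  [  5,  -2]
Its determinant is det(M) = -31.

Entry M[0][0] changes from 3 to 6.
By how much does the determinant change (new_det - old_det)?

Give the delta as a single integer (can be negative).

Cofactor C_00 = -2
Entry delta = 6 - 3 = 3
Det delta = entry_delta * cofactor = 3 * -2 = -6

Answer: -6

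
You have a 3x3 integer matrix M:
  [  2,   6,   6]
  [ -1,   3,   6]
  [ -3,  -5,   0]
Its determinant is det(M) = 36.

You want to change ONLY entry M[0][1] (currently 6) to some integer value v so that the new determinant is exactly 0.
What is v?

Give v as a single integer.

det is linear in entry M[0][1]: det = old_det + (v - 6) * C_01
Cofactor C_01 = -18
Want det = 0: 36 + (v - 6) * -18 = 0
  (v - 6) = -36 / -18 = 2
  v = 6 + (2) = 8

Answer: 8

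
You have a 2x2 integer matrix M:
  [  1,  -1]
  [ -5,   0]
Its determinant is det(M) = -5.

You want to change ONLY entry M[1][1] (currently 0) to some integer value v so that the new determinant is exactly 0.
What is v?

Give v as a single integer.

Answer: 5

Derivation:
det is linear in entry M[1][1]: det = old_det + (v - 0) * C_11
Cofactor C_11 = 1
Want det = 0: -5 + (v - 0) * 1 = 0
  (v - 0) = 5 / 1 = 5
  v = 0 + (5) = 5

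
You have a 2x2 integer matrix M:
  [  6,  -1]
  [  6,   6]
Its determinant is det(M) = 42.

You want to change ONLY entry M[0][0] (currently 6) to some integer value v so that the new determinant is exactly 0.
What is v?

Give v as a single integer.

det is linear in entry M[0][0]: det = old_det + (v - 6) * C_00
Cofactor C_00 = 6
Want det = 0: 42 + (v - 6) * 6 = 0
  (v - 6) = -42 / 6 = -7
  v = 6 + (-7) = -1

Answer: -1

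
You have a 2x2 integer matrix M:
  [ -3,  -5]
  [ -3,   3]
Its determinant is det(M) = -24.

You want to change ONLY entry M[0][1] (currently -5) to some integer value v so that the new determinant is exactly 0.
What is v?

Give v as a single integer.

det is linear in entry M[0][1]: det = old_det + (v - -5) * C_01
Cofactor C_01 = 3
Want det = 0: -24 + (v - -5) * 3 = 0
  (v - -5) = 24 / 3 = 8
  v = -5 + (8) = 3

Answer: 3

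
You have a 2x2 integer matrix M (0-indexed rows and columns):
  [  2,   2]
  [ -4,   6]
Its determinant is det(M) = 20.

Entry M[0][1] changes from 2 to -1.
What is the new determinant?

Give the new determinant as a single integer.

det is linear in row 0: changing M[0][1] by delta changes det by delta * cofactor(0,1).
Cofactor C_01 = (-1)^(0+1) * minor(0,1) = 4
Entry delta = -1 - 2 = -3
Det delta = -3 * 4 = -12
New det = 20 + -12 = 8

Answer: 8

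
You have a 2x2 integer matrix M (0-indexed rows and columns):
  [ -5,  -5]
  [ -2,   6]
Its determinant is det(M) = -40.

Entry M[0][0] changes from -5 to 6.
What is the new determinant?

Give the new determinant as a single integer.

Answer: 26

Derivation:
det is linear in row 0: changing M[0][0] by delta changes det by delta * cofactor(0,0).
Cofactor C_00 = (-1)^(0+0) * minor(0,0) = 6
Entry delta = 6 - -5 = 11
Det delta = 11 * 6 = 66
New det = -40 + 66 = 26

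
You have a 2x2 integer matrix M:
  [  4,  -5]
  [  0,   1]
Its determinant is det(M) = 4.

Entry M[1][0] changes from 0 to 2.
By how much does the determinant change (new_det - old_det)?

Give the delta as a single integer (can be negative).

Cofactor C_10 = 5
Entry delta = 2 - 0 = 2
Det delta = entry_delta * cofactor = 2 * 5 = 10

Answer: 10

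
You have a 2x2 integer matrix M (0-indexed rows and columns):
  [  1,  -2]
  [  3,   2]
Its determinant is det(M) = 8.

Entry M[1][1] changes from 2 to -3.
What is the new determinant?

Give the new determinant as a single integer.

Answer: 3

Derivation:
det is linear in row 1: changing M[1][1] by delta changes det by delta * cofactor(1,1).
Cofactor C_11 = (-1)^(1+1) * minor(1,1) = 1
Entry delta = -3 - 2 = -5
Det delta = -5 * 1 = -5
New det = 8 + -5 = 3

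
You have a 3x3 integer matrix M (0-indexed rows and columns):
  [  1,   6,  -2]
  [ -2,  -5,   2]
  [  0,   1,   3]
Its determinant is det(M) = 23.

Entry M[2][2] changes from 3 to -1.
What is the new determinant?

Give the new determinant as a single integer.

det is linear in row 2: changing M[2][2] by delta changes det by delta * cofactor(2,2).
Cofactor C_22 = (-1)^(2+2) * minor(2,2) = 7
Entry delta = -1 - 3 = -4
Det delta = -4 * 7 = -28
New det = 23 + -28 = -5

Answer: -5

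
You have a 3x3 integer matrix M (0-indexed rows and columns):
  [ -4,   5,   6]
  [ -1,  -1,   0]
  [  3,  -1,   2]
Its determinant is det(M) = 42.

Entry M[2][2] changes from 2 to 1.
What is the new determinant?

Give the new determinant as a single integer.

det is linear in row 2: changing M[2][2] by delta changes det by delta * cofactor(2,2).
Cofactor C_22 = (-1)^(2+2) * minor(2,2) = 9
Entry delta = 1 - 2 = -1
Det delta = -1 * 9 = -9
New det = 42 + -9 = 33

Answer: 33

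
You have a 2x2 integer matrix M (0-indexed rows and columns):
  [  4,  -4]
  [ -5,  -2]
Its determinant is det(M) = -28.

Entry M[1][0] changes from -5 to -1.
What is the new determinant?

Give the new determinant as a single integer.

det is linear in row 1: changing M[1][0] by delta changes det by delta * cofactor(1,0).
Cofactor C_10 = (-1)^(1+0) * minor(1,0) = 4
Entry delta = -1 - -5 = 4
Det delta = 4 * 4 = 16
New det = -28 + 16 = -12

Answer: -12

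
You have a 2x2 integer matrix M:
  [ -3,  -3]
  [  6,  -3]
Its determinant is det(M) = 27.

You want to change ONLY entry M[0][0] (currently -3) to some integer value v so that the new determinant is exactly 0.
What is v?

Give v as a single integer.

det is linear in entry M[0][0]: det = old_det + (v - -3) * C_00
Cofactor C_00 = -3
Want det = 0: 27 + (v - -3) * -3 = 0
  (v - -3) = -27 / -3 = 9
  v = -3 + (9) = 6

Answer: 6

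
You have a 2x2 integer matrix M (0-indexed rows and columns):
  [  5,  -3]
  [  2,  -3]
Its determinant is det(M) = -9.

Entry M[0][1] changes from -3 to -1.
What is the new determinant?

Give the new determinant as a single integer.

det is linear in row 0: changing M[0][1] by delta changes det by delta * cofactor(0,1).
Cofactor C_01 = (-1)^(0+1) * minor(0,1) = -2
Entry delta = -1 - -3 = 2
Det delta = 2 * -2 = -4
New det = -9 + -4 = -13

Answer: -13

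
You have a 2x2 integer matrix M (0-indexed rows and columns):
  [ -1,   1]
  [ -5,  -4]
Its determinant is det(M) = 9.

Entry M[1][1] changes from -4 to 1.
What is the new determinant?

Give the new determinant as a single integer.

det is linear in row 1: changing M[1][1] by delta changes det by delta * cofactor(1,1).
Cofactor C_11 = (-1)^(1+1) * minor(1,1) = -1
Entry delta = 1 - -4 = 5
Det delta = 5 * -1 = -5
New det = 9 + -5 = 4

Answer: 4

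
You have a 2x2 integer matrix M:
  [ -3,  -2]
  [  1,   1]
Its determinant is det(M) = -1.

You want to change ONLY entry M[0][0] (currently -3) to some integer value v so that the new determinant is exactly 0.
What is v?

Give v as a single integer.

Answer: -2

Derivation:
det is linear in entry M[0][0]: det = old_det + (v - -3) * C_00
Cofactor C_00 = 1
Want det = 0: -1 + (v - -3) * 1 = 0
  (v - -3) = 1 / 1 = 1
  v = -3 + (1) = -2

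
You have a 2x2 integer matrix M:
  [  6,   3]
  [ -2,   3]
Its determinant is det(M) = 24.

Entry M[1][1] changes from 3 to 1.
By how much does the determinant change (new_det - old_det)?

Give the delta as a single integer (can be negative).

Cofactor C_11 = 6
Entry delta = 1 - 3 = -2
Det delta = entry_delta * cofactor = -2 * 6 = -12

Answer: -12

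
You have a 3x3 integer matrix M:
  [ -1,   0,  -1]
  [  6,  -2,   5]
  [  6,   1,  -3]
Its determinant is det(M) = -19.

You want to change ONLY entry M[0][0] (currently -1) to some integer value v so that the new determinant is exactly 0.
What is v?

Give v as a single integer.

det is linear in entry M[0][0]: det = old_det + (v - -1) * C_00
Cofactor C_00 = 1
Want det = 0: -19 + (v - -1) * 1 = 0
  (v - -1) = 19 / 1 = 19
  v = -1 + (19) = 18

Answer: 18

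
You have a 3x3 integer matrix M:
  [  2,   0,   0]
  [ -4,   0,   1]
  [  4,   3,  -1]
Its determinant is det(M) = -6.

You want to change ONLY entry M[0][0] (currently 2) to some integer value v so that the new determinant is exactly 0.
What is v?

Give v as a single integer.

det is linear in entry M[0][0]: det = old_det + (v - 2) * C_00
Cofactor C_00 = -3
Want det = 0: -6 + (v - 2) * -3 = 0
  (v - 2) = 6 / -3 = -2
  v = 2 + (-2) = 0

Answer: 0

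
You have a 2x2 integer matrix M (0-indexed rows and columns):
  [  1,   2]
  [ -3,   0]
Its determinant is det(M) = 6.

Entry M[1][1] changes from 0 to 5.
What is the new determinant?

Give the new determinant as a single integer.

Answer: 11

Derivation:
det is linear in row 1: changing M[1][1] by delta changes det by delta * cofactor(1,1).
Cofactor C_11 = (-1)^(1+1) * minor(1,1) = 1
Entry delta = 5 - 0 = 5
Det delta = 5 * 1 = 5
New det = 6 + 5 = 11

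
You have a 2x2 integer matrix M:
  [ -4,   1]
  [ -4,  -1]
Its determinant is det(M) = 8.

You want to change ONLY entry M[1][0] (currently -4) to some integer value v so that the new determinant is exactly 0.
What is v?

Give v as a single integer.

det is linear in entry M[1][0]: det = old_det + (v - -4) * C_10
Cofactor C_10 = -1
Want det = 0: 8 + (v - -4) * -1 = 0
  (v - -4) = -8 / -1 = 8
  v = -4 + (8) = 4

Answer: 4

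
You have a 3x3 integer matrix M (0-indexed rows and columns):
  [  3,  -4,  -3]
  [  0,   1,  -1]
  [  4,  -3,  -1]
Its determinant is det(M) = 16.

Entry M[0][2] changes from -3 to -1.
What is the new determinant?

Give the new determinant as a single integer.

Answer: 8

Derivation:
det is linear in row 0: changing M[0][2] by delta changes det by delta * cofactor(0,2).
Cofactor C_02 = (-1)^(0+2) * minor(0,2) = -4
Entry delta = -1 - -3 = 2
Det delta = 2 * -4 = -8
New det = 16 + -8 = 8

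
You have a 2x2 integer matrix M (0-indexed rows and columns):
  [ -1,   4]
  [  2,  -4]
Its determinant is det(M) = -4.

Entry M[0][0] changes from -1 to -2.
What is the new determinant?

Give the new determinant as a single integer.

det is linear in row 0: changing M[0][0] by delta changes det by delta * cofactor(0,0).
Cofactor C_00 = (-1)^(0+0) * minor(0,0) = -4
Entry delta = -2 - -1 = -1
Det delta = -1 * -4 = 4
New det = -4 + 4 = 0

Answer: 0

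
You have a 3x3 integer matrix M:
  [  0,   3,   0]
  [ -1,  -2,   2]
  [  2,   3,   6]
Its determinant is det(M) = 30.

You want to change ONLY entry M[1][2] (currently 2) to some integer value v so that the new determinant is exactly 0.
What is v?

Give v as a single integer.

Answer: -3

Derivation:
det is linear in entry M[1][2]: det = old_det + (v - 2) * C_12
Cofactor C_12 = 6
Want det = 0: 30 + (v - 2) * 6 = 0
  (v - 2) = -30 / 6 = -5
  v = 2 + (-5) = -3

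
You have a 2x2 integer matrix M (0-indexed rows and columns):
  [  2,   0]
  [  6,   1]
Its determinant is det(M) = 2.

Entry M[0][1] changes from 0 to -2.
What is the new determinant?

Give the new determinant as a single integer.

det is linear in row 0: changing M[0][1] by delta changes det by delta * cofactor(0,1).
Cofactor C_01 = (-1)^(0+1) * minor(0,1) = -6
Entry delta = -2 - 0 = -2
Det delta = -2 * -6 = 12
New det = 2 + 12 = 14

Answer: 14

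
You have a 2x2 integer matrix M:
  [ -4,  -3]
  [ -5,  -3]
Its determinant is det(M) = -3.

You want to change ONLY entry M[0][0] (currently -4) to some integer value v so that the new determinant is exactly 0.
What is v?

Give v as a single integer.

det is linear in entry M[0][0]: det = old_det + (v - -4) * C_00
Cofactor C_00 = -3
Want det = 0: -3 + (v - -4) * -3 = 0
  (v - -4) = 3 / -3 = -1
  v = -4 + (-1) = -5

Answer: -5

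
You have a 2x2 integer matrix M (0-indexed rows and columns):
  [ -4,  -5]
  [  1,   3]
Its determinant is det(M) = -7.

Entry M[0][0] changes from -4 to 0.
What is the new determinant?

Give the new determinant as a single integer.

det is linear in row 0: changing M[0][0] by delta changes det by delta * cofactor(0,0).
Cofactor C_00 = (-1)^(0+0) * minor(0,0) = 3
Entry delta = 0 - -4 = 4
Det delta = 4 * 3 = 12
New det = -7 + 12 = 5

Answer: 5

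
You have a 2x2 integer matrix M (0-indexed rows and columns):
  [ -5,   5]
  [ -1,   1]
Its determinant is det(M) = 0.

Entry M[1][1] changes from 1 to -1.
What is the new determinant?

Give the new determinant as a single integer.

det is linear in row 1: changing M[1][1] by delta changes det by delta * cofactor(1,1).
Cofactor C_11 = (-1)^(1+1) * minor(1,1) = -5
Entry delta = -1 - 1 = -2
Det delta = -2 * -5 = 10
New det = 0 + 10 = 10

Answer: 10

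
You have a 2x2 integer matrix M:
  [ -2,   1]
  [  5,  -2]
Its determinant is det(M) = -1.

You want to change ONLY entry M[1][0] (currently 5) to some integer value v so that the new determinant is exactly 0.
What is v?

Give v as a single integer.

Answer: 4

Derivation:
det is linear in entry M[1][0]: det = old_det + (v - 5) * C_10
Cofactor C_10 = -1
Want det = 0: -1 + (v - 5) * -1 = 0
  (v - 5) = 1 / -1 = -1
  v = 5 + (-1) = 4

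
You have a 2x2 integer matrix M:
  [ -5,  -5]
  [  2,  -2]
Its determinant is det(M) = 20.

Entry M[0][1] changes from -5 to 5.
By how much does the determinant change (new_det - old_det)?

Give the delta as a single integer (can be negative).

Answer: -20

Derivation:
Cofactor C_01 = -2
Entry delta = 5 - -5 = 10
Det delta = entry_delta * cofactor = 10 * -2 = -20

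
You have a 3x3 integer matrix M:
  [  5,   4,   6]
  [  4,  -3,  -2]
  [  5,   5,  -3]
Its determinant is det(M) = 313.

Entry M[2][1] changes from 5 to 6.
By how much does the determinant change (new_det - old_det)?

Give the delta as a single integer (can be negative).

Cofactor C_21 = 34
Entry delta = 6 - 5 = 1
Det delta = entry_delta * cofactor = 1 * 34 = 34

Answer: 34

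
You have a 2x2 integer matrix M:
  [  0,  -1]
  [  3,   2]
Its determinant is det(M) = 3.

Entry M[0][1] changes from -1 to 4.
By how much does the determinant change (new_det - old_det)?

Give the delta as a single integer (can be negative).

Cofactor C_01 = -3
Entry delta = 4 - -1 = 5
Det delta = entry_delta * cofactor = 5 * -3 = -15

Answer: -15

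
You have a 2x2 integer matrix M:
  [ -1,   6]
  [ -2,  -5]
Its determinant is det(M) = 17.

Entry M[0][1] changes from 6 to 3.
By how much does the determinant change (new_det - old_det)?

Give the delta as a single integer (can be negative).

Answer: -6

Derivation:
Cofactor C_01 = 2
Entry delta = 3 - 6 = -3
Det delta = entry_delta * cofactor = -3 * 2 = -6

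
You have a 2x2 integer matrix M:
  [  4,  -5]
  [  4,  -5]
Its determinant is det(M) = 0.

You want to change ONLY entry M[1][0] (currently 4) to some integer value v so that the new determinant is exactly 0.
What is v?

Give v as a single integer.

det is linear in entry M[1][0]: det = old_det + (v - 4) * C_10
Cofactor C_10 = 5
Want det = 0: 0 + (v - 4) * 5 = 0
  (v - 4) = 0 / 5 = 0
  v = 4 + (0) = 4

Answer: 4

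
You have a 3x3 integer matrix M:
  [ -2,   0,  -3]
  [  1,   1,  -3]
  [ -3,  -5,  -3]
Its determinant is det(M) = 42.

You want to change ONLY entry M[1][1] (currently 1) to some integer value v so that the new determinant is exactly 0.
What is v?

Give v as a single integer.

Answer: 15

Derivation:
det is linear in entry M[1][1]: det = old_det + (v - 1) * C_11
Cofactor C_11 = -3
Want det = 0: 42 + (v - 1) * -3 = 0
  (v - 1) = -42 / -3 = 14
  v = 1 + (14) = 15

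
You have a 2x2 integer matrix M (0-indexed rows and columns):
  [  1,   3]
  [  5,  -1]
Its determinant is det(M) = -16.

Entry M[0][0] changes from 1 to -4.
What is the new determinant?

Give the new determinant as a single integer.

det is linear in row 0: changing M[0][0] by delta changes det by delta * cofactor(0,0).
Cofactor C_00 = (-1)^(0+0) * minor(0,0) = -1
Entry delta = -4 - 1 = -5
Det delta = -5 * -1 = 5
New det = -16 + 5 = -11

Answer: -11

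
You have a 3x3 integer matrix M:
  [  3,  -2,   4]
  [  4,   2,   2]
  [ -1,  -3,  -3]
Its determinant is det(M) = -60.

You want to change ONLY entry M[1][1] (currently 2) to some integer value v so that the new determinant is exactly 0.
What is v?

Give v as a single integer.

det is linear in entry M[1][1]: det = old_det + (v - 2) * C_11
Cofactor C_11 = -5
Want det = 0: -60 + (v - 2) * -5 = 0
  (v - 2) = 60 / -5 = -12
  v = 2 + (-12) = -10

Answer: -10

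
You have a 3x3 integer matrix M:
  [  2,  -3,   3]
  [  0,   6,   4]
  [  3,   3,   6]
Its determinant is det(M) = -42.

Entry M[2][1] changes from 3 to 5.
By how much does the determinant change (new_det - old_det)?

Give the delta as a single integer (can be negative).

Cofactor C_21 = -8
Entry delta = 5 - 3 = 2
Det delta = entry_delta * cofactor = 2 * -8 = -16

Answer: -16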